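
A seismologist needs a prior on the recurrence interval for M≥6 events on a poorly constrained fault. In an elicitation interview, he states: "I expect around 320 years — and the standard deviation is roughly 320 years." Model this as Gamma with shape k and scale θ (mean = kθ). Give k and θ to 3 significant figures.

k ≈ 1, θ ≈ 320

For Gamma(k, scale θ): mean = kθ, variance = kθ², so CV = 1/√k.
CV = SD/mean = 320/320 = 1, hence k = 1/CV² = 1.
Then θ = mean/k = 320/1 = 320.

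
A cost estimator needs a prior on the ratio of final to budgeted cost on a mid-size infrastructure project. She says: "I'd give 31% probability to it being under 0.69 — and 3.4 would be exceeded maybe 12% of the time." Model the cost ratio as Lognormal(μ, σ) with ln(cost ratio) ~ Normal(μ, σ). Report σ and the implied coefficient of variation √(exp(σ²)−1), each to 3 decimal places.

σ ≈ 0.955, CV ≈ 1.219

If T ~ Lognormal(μ,σ) then ln T ~ Normal(μ,σ), so the p-quantile of ln T is μ + z_p·σ.
ln(0.69) = -0.3711 and ln(3.4) = 1.224; z_{0.31} = -0.4959, z_{0.88} = 1.175.
σ = (1.224 − -0.3711)/(1.175 − (-0.4959)) = 0.955.
μ = -0.3711 − (-0.4959)·0.955 = 0.102.
CV = √(exp(σ²)−1) = √(exp(0.9111)−1) = 1.219.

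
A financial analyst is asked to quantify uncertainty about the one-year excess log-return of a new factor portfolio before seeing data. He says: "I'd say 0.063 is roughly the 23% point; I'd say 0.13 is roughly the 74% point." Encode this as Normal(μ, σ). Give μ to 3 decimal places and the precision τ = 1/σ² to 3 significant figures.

μ = 0.099, τ = 426

The p-quantile of Normal(μ,σ) is μ + z_p·σ, with z_{0.23} = -0.7388 and z_{0.74} = 0.6433.
Eliminate σ: μ = (z₂·x₁ − z₁·x₂)/(z₂ − z₁) = (0.6433·0.063 − (-0.7388)·0.13)/1.382 = 0.099.
Then σ = (x₂ − x₁)/(z₂ − z₁) = (0.13 − 0.063)/1.382 = 0.048.
Precision τ = 1/σ² = 1/0.04847² = 426.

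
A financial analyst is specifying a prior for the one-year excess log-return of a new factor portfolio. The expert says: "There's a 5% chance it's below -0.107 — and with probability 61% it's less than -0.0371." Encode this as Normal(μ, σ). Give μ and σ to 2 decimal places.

For Normal(μ,σ), the p-quantile is μ + z_p·σ. Here z_{0.05} = -1.645, z_{0.61} = 0.2793.
So -0.107 = μ − 1.645σ and -0.0371 = μ + 0.2793σ.
Subtracting: σ = (-0.0371 − -0.107)/(0.2793 − (-1.645)) = 0.04.
Then μ = -0.107 − (-1.645)·0.04 = -0.05.

μ = -0.05, σ = 0.04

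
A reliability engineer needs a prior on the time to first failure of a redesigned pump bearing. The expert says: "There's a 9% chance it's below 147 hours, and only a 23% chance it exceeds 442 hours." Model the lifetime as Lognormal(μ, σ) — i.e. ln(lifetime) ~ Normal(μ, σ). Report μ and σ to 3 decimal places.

If T ~ Lognormal(μ,σ) then ln T ~ Normal(μ,σ), so the p-quantile of ln T is μ + z_p·σ.
ln(147) = 4.99 and ln(442) = 6.091; z_{0.09} = -1.341, z_{0.77} = 0.7388.
σ = (6.091 − 4.99)/(0.7388 − (-1.341)) = 0.529.
μ = 4.99 − (-1.341)·0.529 = 5.700.

μ ≈ 5.700, σ ≈ 0.529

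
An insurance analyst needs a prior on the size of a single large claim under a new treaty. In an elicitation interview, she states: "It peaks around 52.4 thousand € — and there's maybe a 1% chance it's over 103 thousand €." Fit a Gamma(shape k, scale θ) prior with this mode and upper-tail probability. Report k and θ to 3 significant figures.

Gamma(k,θ) with k>1 has mode (k−1)θ, so θ = 52.4/(k−1).
Need P(X < 103) = 0.99 with θ tied to k this way. Start at k = 2, θ = 52.4: P(X<103) ≈ 0.585.
Too low — raise k to concentrate. Iterating converges to k ≈ 11.8.
Then θ = 52.4/(11.8−1) ≈ 4.86.

k ≈ 11.8, θ ≈ 4.86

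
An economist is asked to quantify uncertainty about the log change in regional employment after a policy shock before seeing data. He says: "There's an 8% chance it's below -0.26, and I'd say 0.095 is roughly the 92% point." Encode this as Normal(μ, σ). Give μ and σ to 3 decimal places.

μ = -0.083, σ = 0.126

For Normal(μ,σ), the p-quantile is μ + z_p·σ. Here z_{0.08} = -1.405, z_{0.92} = 1.405.
So -0.26 = μ − 1.405σ and 0.095 = μ + 1.405σ.
Subtracting: σ = (0.095 − -0.26)/(1.405 − (-1.405)) = 0.126.
Then μ = -0.26 − (-1.405)·0.126 = -0.083.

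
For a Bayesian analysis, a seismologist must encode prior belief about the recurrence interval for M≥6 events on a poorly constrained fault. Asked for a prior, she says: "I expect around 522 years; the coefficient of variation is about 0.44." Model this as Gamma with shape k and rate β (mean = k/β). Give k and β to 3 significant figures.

For Gamma(k, rate β): mean = k/β, variance = k/β², so CV = 1/√k.
CV = 0.44, hence k = 1/CV² = 5.17.
Then β = k/mean = 5.17/522 = 0.0099.

k ≈ 5.17, β ≈ 0.0099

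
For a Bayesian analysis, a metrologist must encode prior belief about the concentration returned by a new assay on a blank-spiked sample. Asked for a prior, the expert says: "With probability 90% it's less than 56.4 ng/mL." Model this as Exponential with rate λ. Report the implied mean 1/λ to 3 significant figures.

P(T < 56.4) = 1 − e^(−λ·56.4) = 0.9, so λ = −ln(1−0.9)/56.4 = −ln(0.1)/56.4 = 0.0408.
Mean = 1/λ = 24.5 ng/mL.

mean ≈ 24.5 ng/mL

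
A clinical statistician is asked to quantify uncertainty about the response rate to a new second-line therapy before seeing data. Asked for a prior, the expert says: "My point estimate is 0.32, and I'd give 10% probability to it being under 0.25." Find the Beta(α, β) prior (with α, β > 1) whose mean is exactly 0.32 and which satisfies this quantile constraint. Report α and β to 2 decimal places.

α ≈ 22.45, β ≈ 47.70

With mean 0.32 fixed, write α = 0.32s, β = 0.68s where s = α+β.
Need P(θ < 0.25) = 0.1 under Beta(0.32s, 0.68s). Normal approximation: (q−m)/√(m(1−m)/s) ≈ z_{0.1} = -1.28, so s ≈ 0.32·0.68·(-1.28)²/(0.25−0.32)² = 72.9.
At s = 72.9: P(θ<0.25) ≈ 0.095. Adjusting to match 0.1 gives s ≈ 70.15.
So α = 0.32·70.15 ≈ 22.45, β = 0.68·70.15 ≈ 47.70.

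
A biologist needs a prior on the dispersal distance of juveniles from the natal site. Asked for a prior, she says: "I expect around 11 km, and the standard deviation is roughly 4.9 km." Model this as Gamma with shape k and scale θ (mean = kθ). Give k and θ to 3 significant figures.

k ≈ 5.04, θ ≈ 2.18

For Gamma(k, scale θ): mean = kθ, variance = kθ², so CV = 1/√k.
CV = SD/mean = 4.9/11 = 0.4455, hence k = 1/CV² = 5.04.
Then θ = mean/k = 11/5.04 = 2.18.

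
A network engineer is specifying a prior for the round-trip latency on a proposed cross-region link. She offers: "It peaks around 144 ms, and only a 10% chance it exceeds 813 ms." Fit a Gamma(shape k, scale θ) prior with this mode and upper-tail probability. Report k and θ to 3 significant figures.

Gamma(k,θ) with k>1 has mode (k−1)θ, so θ = 144/(k−1).
Need P(X < 813) = 0.9 with θ tied to k this way. Start at k = 2, θ = 144: P(X<813) ≈ 0.977.
Too high — lower k to spread out. Iterating converges to k ≈ 1.57.
Then θ = 144/(1.57−1) ≈ 251.

k ≈ 1.57, θ ≈ 251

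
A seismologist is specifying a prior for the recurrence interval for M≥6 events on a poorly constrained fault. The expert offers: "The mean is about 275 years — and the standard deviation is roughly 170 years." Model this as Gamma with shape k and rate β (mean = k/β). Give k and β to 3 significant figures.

For Gamma(k, rate β): mean = k/β, variance = k/β², so CV = 1/√k.
CV = SD/mean = 170/275 = 0.6182, hence k = 1/CV² = 2.62.
Then β = k/mean = 2.62/275 = 0.00952.

k ≈ 2.62, β ≈ 0.00952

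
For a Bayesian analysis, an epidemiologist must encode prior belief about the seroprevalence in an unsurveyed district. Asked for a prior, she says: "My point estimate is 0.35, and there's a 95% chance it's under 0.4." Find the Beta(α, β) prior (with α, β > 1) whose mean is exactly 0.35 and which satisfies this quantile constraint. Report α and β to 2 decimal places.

α ≈ 88.22, β ≈ 163.84

With mean 0.35 fixed, write α = 0.35s, β = 0.65s where s = α+β.
Need P(θ < 0.4) = 0.95 under Beta(0.35s, 0.65s). Normal approximation: (q−m)/√(m(1−m)/s) ≈ z_{0.95} = 1.64, so s ≈ 0.35·0.65·(1.64)²/(0.4−0.35)² = 246.2.
At s = 246.2: P(θ<0.4) ≈ 0.948. Adjusting to match 0.95 gives s ≈ 252.07.
So α = 0.35·252.07 ≈ 88.22, β = 0.65·252.07 ≈ 163.84.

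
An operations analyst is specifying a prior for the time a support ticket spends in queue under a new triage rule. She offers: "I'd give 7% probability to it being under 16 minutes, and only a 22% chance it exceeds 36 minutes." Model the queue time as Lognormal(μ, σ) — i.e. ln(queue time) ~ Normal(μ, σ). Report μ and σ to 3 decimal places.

If T ~ Lognormal(μ,σ) then ln T ~ Normal(μ,σ), so the p-quantile of ln T is μ + z_p·σ.
ln(16) = 2.773 and ln(36) = 3.584; z_{0.07} = -1.476, z_{0.78} = 0.7722.
σ = (3.584 − 2.773)/(0.7722 − (-1.476)) = 0.361.
μ = 2.773 − (-1.476)·0.361 = 3.305.

μ ≈ 3.305, σ ≈ 0.361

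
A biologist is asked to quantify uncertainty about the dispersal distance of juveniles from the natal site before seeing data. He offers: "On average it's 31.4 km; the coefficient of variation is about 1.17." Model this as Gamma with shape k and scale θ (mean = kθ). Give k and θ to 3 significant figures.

k ≈ 0.731, θ ≈ 43

For Gamma(k, scale θ): mean = kθ, variance = kθ², so CV = 1/√k.
CV = 1.17, hence k = 1/CV² = 0.731.
Then θ = mean/k = 31.4/0.731 = 43.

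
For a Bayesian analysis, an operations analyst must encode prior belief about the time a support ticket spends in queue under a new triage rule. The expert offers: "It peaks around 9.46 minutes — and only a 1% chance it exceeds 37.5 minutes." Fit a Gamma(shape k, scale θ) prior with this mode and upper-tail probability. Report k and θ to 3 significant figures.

Gamma(k,θ) with k>1 has mode (k−1)θ, so θ = 9.46/(k−1).
Need P(X < 37.5) = 0.99 with θ tied to k this way. Start at k = 2, θ = 9.46: P(X<37.5) ≈ 0.906.
Too low — raise k to concentrate. Iterating converges to k ≈ 3.21.
Then θ = 9.46/(3.21−1) ≈ 4.28.

k ≈ 3.21, θ ≈ 4.28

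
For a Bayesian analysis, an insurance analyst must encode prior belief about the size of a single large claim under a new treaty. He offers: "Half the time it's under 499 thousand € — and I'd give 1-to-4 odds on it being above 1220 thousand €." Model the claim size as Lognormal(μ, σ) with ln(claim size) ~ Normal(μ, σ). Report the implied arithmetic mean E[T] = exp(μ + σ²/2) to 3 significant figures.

If T ~ Lognormal(μ,σ) then ln T ~ Normal(μ,σ), so the p-quantile of ln T is μ + z_p·σ.
ln(499) = 6.213 and ln(1220) = 7.107; z_{0.5} = 0, z_{0.8} = 0.8416.
σ = (7.107 − 6.213)/(0.8416 − (0)) = 1.062.
μ = 6.213 − (0)·1.062 = 6.213.
E[T] = exp(μ + σ²/2) = exp(6.213 + 0.5642) = 877 thousand €.

E[T] ≈ 877 thousand €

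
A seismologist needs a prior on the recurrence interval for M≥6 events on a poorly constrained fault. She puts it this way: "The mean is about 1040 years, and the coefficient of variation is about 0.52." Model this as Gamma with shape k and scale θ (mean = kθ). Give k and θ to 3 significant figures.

For Gamma(k, scale θ): mean = kθ, variance = kθ², so CV = 1/√k.
CV = 0.52, hence k = 1/CV² = 3.7.
Then θ = mean/k = 1040/3.7 = 281.

k ≈ 3.7, θ ≈ 281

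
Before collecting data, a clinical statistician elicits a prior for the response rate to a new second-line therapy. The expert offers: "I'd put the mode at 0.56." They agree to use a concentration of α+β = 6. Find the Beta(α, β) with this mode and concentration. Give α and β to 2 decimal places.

α = 3.24, β = 2.76

For α,β > 1 the Beta mode is (α−1)/(α+β−2). With α+β = 6, the mode is (α−1)/4.
Set (α−1)/4 = 0.56 → α = 1 + 0.56·4 = 3.24.
β = 6 − α = 2.76.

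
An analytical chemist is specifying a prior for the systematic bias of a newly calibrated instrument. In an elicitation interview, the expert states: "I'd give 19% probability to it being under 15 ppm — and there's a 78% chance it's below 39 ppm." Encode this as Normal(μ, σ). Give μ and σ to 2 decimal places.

μ = 27.77, σ = 14.54

For Normal(μ,σ), the p-quantile is μ + z_p·σ. Here z_{0.19} = -0.8779, z_{0.78} = 0.7722.
So 15 = μ − 0.8779σ and 39 = μ + 0.7722σ.
Subtracting: σ = (39 − 15)/(0.7722 − (-0.8779)) = 14.54.
Then μ = 15 − (-0.8779)·14.54 = 27.77.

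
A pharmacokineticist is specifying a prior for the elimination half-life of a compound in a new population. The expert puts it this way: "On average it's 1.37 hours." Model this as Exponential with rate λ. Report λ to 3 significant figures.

Exponential mean = 1/λ, so λ = 1/1.37 = 0.73.

λ ≈ 0.73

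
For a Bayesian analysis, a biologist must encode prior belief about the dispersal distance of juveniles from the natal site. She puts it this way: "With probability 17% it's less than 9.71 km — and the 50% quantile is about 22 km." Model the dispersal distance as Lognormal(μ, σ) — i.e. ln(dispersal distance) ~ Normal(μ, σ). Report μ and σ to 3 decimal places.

If T ~ Lognormal(μ,σ) then ln T ~ Normal(μ,σ), so the p-quantile of ln T is μ + z_p·σ.
ln(9.71) = 2.273 and ln(22) = 3.091; z_{0.17} = -0.9542, z_{0.5} = 0.
σ = (3.091 − 2.273)/(0 − (-0.9542)) = 0.857.
μ = 2.273 − (-0.9542)·0.857 = 3.091.

μ ≈ 3.091, σ ≈ 0.857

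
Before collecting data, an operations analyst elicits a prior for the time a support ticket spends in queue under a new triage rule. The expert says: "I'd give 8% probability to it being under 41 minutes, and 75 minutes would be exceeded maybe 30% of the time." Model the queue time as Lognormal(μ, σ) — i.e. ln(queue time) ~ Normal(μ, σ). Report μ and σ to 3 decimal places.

μ ≈ 4.153, σ ≈ 0.313

If T ~ Lognormal(μ,σ) then ln T ~ Normal(μ,σ), so the p-quantile of ln T is μ + z_p·σ.
ln(41) = 3.714 and ln(75) = 4.317; z_{0.08} = -1.405, z_{0.7} = 0.5244.
σ = (4.317 − 3.714)/(0.5244 − (-1.405)) = 0.313.
μ = 3.714 − (-1.405)·0.313 = 4.153.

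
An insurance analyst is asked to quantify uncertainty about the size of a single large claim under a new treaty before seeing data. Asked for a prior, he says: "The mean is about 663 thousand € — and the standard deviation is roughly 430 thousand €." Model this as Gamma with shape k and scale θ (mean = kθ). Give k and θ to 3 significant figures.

For Gamma(k, scale θ): mean = kθ, variance = kθ², so CV = 1/√k.
CV = SD/mean = 430/663 = 0.6486, hence k = 1/CV² = 2.38.
Then θ = mean/k = 663/2.38 = 279.

k ≈ 2.38, θ ≈ 279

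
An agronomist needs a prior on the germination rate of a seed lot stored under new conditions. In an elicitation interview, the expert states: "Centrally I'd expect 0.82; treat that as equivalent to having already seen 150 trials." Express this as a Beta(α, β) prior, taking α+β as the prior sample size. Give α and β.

α = 123, β = 27

Under the effective-sample-size interpretation, Beta(α, β) has prior mean α/(α+β) and prior sample size α+β.
So α+β = 150 and α/(α+β) = 0.82, giving α = 0.82·150 = 123 and β = 150 − 123 = 27.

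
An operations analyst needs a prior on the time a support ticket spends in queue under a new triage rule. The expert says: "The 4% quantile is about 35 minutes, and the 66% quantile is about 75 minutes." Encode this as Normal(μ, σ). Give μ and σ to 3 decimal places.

The p-quantile of Normal(μ,σ) is μ + z_p·σ, with z_{0.04} = -1.751 and z_{0.66} = 0.4125.
Eliminate σ: μ = (z₂·x₁ − z₁·x₂)/(z₂ − z₁) = (0.4125·35 − (-1.751)·75)/2.163 = 67.373.
Then σ = (x₂ − x₁)/(z₂ − z₁) = (75 − 35)/2.163 = 18.492.

μ = 67.373, σ = 18.492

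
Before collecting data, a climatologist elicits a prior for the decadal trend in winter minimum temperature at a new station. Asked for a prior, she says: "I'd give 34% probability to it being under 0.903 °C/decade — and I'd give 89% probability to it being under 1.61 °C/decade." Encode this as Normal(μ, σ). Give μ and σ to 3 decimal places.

μ = 1.081, σ = 0.431

For Normal(μ,σ), the p-quantile is μ + z_p·σ. Here z_{0.34} = -0.4125, z_{0.89} = 1.227.
So 0.903 = μ − 0.4125σ and 1.61 = μ + 1.227σ.
Subtracting: σ = (1.61 − 0.903)/(1.227 − (-0.4125)) = 0.431.
Then μ = 0.903 − (-0.4125)·0.431 = 1.081.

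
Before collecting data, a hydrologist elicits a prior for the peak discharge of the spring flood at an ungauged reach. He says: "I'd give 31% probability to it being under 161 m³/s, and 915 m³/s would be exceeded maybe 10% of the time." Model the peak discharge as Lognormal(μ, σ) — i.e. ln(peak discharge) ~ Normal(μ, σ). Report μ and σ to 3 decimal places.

μ ≈ 5.566, σ ≈ 0.978

If T ~ Lognormal(μ,σ) then ln T ~ Normal(μ,σ), so the p-quantile of ln T is μ + z_p·σ.
ln(161) = 5.081 and ln(915) = 6.819; z_{0.31} = -0.4959, z_{0.9} = 1.282.
σ = (6.819 − 5.081)/(1.282 − (-0.4959)) = 0.978.
μ = 5.081 − (-0.4959)·0.978 = 5.566.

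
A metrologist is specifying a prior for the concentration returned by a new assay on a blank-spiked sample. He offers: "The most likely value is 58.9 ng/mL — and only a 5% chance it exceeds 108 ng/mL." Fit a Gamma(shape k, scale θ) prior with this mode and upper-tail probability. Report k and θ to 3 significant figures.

Gamma(k,θ) with k>1 has mode (k−1)θ, so θ = 58.9/(k−1).
Need P(X < 108) = 0.95 with θ tied to k this way. Start at k = 2, θ = 58.9: P(X<108) ≈ 0.547.
Too low — raise k to concentrate. Iterating converges to k ≈ 8.58.
Then θ = 58.9/(8.58−1) ≈ 7.77.

k ≈ 8.58, θ ≈ 7.77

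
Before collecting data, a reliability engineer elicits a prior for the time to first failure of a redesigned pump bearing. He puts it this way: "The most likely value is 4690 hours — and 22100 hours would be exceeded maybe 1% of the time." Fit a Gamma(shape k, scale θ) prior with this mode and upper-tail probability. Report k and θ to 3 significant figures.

Gamma(k,θ) with k>1 has mode (k−1)θ, so θ = 4690/(k−1).
Need P(X < 22100) = 0.99 with θ tied to k this way. Start at k = 2, θ = 4690: P(X<22100) ≈ 0.949.
Too low — raise k to concentrate. Iterating converges to k ≈ 2.66.
Then θ = 4690/(2.66−1) ≈ 2820.

k ≈ 2.66, θ ≈ 2820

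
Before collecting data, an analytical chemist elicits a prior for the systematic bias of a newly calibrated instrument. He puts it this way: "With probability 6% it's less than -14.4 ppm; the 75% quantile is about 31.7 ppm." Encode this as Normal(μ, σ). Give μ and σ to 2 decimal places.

The p-quantile of Normal(μ,σ) is μ + z_p·σ, with z_{0.06} = -1.555 and z_{0.75} = 0.6745.
Eliminate σ: μ = (z₂·x₁ − z₁·x₂)/(z₂ − z₁) = (0.6745·-14.4 − (-1.555)·31.7)/2.229 = 17.75.
Then σ = (x₂ − x₁)/(z₂ − z₁) = (31.7 − -14.4)/2.229 = 20.68.

μ = 17.75, σ = 20.68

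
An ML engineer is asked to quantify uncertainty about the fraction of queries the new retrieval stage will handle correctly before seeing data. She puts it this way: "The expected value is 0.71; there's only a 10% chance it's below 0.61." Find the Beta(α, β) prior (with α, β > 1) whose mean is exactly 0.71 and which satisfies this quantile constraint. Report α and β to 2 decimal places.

α ≈ 24.92, β ≈ 10.18

With mean 0.71 fixed, write α = 0.71s, β = 0.29s where s = α+β.
Need P(θ < 0.61) = 0.1 under Beta(0.71s, 0.29s). Normal approximation: (q−m)/√(m(1−m)/s) ≈ z_{0.1} = -1.28, so s ≈ 0.71·0.29·(-1.28)²/(0.61−0.71)² = 33.8.
At s = 33.8: P(θ<0.61) ≈ 0.104. Adjusting to match 0.1 gives s ≈ 35.10.
So α = 0.71·35.10 ≈ 24.92, β = 0.29·35.10 ≈ 10.18.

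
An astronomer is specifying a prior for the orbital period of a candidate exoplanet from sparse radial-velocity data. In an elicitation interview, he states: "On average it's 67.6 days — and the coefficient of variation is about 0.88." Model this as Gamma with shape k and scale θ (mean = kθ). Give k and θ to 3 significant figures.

k ≈ 1.29, θ ≈ 52.3

For Gamma(k, scale θ): mean = kθ, variance = kθ², so CV = 1/√k.
CV = 0.88, hence k = 1/CV² = 1.29.
Then θ = mean/k = 67.6/1.29 = 52.3.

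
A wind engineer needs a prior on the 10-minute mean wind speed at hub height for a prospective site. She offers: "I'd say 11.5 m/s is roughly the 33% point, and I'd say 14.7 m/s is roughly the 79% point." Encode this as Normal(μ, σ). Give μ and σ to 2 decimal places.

For Normal(μ,σ), the p-quantile is μ + z_p·σ. Here z_{0.33} = -0.4399, z_{0.79} = 0.8064.
So 11.5 = μ − 0.4399σ and 14.7 = μ + 0.8064σ.
Subtracting: σ = (14.7 − 11.5)/(0.8064 − (-0.4399)) = 2.57.
Then μ = 11.5 − (-0.4399)·2.57 = 12.63.

μ = 12.63, σ = 2.57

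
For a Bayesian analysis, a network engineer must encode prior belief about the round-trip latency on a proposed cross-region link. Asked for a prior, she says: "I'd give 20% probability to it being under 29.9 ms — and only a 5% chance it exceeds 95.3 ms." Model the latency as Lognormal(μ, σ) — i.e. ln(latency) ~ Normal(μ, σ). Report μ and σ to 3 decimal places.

μ ≈ 3.790, σ ≈ 0.466

If T ~ Lognormal(μ,σ) then ln T ~ Normal(μ,σ), so the p-quantile of ln T is μ + z_p·σ.
ln(29.9) = 3.398 and ln(95.3) = 4.557; z_{0.2} = -0.8416, z_{0.95} = 1.645.
σ = (4.557 − 3.398)/(1.645 − (-0.8416)) = 0.466.
μ = 3.398 − (-0.8416)·0.466 = 3.790.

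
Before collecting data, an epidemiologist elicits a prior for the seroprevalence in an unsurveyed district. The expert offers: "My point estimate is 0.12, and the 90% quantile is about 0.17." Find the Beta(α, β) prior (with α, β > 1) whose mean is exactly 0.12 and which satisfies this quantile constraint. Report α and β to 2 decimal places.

α ≈ 8.88, β ≈ 65.14

With mean 0.12 fixed, write α = 0.12s, β = 0.88s where s = α+β.
Need P(θ < 0.17) = 0.9 under Beta(0.12s, 0.88s). Normal approximation: (q−m)/√(m(1−m)/s) ≈ z_{0.9} = 1.28, so s ≈ 0.12·0.88·(1.28)²/(0.17−0.12)² = 69.4.
At s = 69.4: P(θ<0.17) ≈ 0.894. Adjusting to match 0.9 gives s ≈ 74.03.
So α = 0.12·74.03 ≈ 8.88, β = 0.88·74.03 ≈ 65.14.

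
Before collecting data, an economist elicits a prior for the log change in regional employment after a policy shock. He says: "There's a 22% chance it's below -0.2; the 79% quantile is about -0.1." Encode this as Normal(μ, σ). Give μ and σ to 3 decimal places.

μ = -0.151, σ = 0.063

For Normal(μ,σ), the p-quantile is μ + z_p·σ. Here z_{0.22} = -0.7722, z_{0.79} = 0.8064.
So -0.2 = μ − 0.7722σ and -0.1 = μ + 0.8064σ.
Subtracting: σ = (-0.1 − -0.2)/(0.8064 − (-0.7722)) = 0.063.
Then μ = -0.2 − (-0.7722)·0.063 = -0.151.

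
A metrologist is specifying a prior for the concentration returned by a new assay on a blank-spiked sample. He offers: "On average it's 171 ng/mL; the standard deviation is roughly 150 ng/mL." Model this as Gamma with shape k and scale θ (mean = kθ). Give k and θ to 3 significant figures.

k ≈ 1.3, θ ≈ 132

For Gamma(k, scale θ): mean = kθ, variance = kθ², so CV = 1/√k.
CV = SD/mean = 150/171 = 0.8772, hence k = 1/CV² = 1.3.
Then θ = mean/k = 171/1.3 = 132.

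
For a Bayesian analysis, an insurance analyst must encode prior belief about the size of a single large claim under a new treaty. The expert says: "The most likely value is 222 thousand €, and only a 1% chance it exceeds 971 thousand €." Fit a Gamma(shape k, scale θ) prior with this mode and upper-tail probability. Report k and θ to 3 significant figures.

k ≈ 2.87, θ ≈ 119

Gamma(k,θ) with k>1 has mode (k−1)θ, so θ = 222/(k−1).
Need P(X < 971) = 0.99 with θ tied to k this way. Start at k = 2, θ = 222: P(X<971) ≈ 0.932.
Too low — raise k to concentrate. Iterating converges to k ≈ 2.87.
Then θ = 222/(2.87−1) ≈ 119.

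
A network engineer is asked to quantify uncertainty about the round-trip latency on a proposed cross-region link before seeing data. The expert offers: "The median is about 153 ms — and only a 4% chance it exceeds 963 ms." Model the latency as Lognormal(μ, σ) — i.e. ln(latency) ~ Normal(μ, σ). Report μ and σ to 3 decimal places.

If T ~ Lognormal(μ,σ) then ln T ~ Normal(μ,σ), so the p-quantile of ln T is μ + z_p·σ.
ln(153) = 5.03 and ln(963) = 6.87; z_{0.5} = 0, z_{0.96} = 1.751.
σ = (6.87 − 5.03)/(1.751 − (0)) = 1.051.
μ = 5.03 − (0)·1.051 = 5.030.

μ ≈ 5.030, σ ≈ 1.051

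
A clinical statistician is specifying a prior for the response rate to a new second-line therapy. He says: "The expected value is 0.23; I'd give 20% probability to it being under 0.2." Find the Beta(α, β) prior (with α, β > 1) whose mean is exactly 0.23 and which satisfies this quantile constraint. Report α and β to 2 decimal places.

α ≈ 32.75, β ≈ 109.65

With mean 0.23 fixed, write α = 0.23s, β = 0.77s where s = α+β.
Need P(θ < 0.2) = 0.2 under Beta(0.23s, 0.77s). Normal approximation: (q−m)/√(m(1−m)/s) ≈ z_{0.2} = -0.842, so s ≈ 0.23·0.77·(-0.842)²/(0.2−0.23)² = 139.4.
At s = 139.4: P(θ<0.2) ≈ 0.203. Adjusting to match 0.2 gives s ≈ 142.40.
So α = 0.23·142.40 ≈ 32.75, β = 0.77·142.40 ≈ 109.65.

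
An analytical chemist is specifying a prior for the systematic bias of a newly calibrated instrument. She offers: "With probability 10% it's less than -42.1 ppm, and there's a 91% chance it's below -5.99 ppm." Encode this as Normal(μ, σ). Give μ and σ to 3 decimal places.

μ = -24.453, σ = 13.770

For Normal(μ,σ), the p-quantile is μ + z_p·σ. Here z_{0.1} = -1.282, z_{0.91} = 1.341.
So -42.1 = μ − 1.282σ and -5.99 = μ + 1.341σ.
Subtracting: σ = (-5.99 − -42.1)/(1.341 − (-1.282)) = 13.770.
Then μ = -42.1 − (-1.282)·13.770 = -24.453.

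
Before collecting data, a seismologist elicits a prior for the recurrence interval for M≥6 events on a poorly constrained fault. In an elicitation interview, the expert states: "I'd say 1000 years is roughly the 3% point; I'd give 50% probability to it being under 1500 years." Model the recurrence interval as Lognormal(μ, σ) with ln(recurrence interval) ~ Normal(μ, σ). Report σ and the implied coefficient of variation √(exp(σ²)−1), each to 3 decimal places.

σ ≈ 0.216, CV ≈ 0.218

If T ~ Lognormal(μ,σ) then ln T ~ Normal(μ,σ), so the p-quantile of ln T is μ + z_p·σ.
ln(1000) = 6.908 and ln(1500) = 7.313; z_{0.03} = -1.881, z_{0.5} = 0.
σ = (7.313 − 6.908)/(0 − (-1.881)) = 0.216.
μ = 6.908 − (-1.881)·0.216 = 7.313.
CV = √(exp(σ²)−1) = √(exp(0.0465)−1) = 0.218.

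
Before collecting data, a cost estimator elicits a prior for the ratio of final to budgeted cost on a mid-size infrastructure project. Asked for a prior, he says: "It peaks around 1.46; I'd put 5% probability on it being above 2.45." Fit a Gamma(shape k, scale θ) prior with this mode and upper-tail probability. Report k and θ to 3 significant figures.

k ≈ 11.4, θ ≈ 0.14

Gamma(k,θ) with k>1 has mode (k−1)θ, so θ = 1.46/(k−1).
Need P(X < 2.45) = 0.95 with θ tied to k this way. Start at k = 2, θ = 1.46: P(X<2.45) ≈ 0.500.
Too low — raise k to concentrate. Iterating converges to k ≈ 11.4.
Then θ = 1.46/(11.4−1) ≈ 0.14.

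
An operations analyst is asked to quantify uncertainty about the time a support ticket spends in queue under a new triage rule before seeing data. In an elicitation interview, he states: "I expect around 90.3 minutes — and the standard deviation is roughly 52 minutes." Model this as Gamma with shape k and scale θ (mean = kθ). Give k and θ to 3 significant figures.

For Gamma(k, scale θ): mean = kθ, variance = kθ², so CV = 1/√k.
CV = SD/mean = 52/90.3 = 0.5759, hence k = 1/CV² = 3.02.
Then θ = mean/k = 90.3/3.02 = 29.9.

k ≈ 3.02, θ ≈ 29.9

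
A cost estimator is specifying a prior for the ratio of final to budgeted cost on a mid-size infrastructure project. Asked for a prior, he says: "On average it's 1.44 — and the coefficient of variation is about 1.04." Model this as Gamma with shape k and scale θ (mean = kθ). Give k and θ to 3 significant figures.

k ≈ 0.925, θ ≈ 1.56

For Gamma(k, scale θ): mean = kθ, variance = kθ², so CV = 1/√k.
CV = 1.04, hence k = 1/CV² = 0.925.
Then θ = mean/k = 1.44/0.925 = 1.56.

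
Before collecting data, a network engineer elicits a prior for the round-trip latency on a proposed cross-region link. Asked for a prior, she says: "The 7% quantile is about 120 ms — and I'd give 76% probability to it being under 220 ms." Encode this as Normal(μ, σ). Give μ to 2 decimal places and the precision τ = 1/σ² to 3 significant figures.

μ = 187.63, τ = 0.000476

For Normal(μ,σ), the p-quantile is μ + z_p·σ. Here z_{0.07} = -1.476, z_{0.76} = 0.7063.
So 120 = μ − 1.476σ and 220 = μ + 0.7063σ.
Subtracting: σ = (220 − 120)/(0.7063 − (-1.476)) = 45.83.
Then μ = 120 − (-1.476)·45.83 = 187.63.
Precision τ = 1/σ² = 1/45.83² = 0.000476.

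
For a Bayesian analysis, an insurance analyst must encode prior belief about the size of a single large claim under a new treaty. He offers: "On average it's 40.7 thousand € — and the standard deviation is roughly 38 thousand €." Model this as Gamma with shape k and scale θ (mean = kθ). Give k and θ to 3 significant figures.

For Gamma(k, scale θ): mean = kθ, variance = kθ², so CV = 1/√k.
CV = SD/mean = 38/40.7 = 0.9337, hence k = 1/CV² = 1.15.
Then θ = mean/k = 40.7/1.15 = 35.5.

k ≈ 1.15, θ ≈ 35.5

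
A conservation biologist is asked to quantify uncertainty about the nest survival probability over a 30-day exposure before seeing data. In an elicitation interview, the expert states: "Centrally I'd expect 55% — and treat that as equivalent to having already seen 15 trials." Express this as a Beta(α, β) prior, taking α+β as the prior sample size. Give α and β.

α = 8.25, β = 6.75

Under the effective-sample-size interpretation, Beta(α, β) has prior mean α/(α+β) and prior sample size α+β.
So α+β = 15 and α/(α+β) = 0.55, giving α = 0.55·15 = 8.25 and β = 15 − 8.25 = 6.75.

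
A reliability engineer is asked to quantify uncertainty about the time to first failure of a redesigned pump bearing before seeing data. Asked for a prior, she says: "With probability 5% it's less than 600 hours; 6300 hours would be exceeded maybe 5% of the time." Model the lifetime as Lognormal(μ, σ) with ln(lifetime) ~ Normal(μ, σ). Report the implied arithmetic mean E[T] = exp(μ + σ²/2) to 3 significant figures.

E[T] ≈ 2510 hours

If T ~ Lognormal(μ,σ) then ln T ~ Normal(μ,σ), so the p-quantile of ln T is μ + z_p·σ.
ln(600) = 6.397 and ln(6300) = 8.748; z_{0.05} = -1.645, z_{0.95} = 1.645.
σ = (8.748 − 6.397)/(1.645 − (-1.645)) = 0.715.
μ = 6.397 − (-1.645)·0.715 = 7.573.
E[T] = exp(μ + σ²/2) = exp(7.573 + 0.2554) = 2510 hours.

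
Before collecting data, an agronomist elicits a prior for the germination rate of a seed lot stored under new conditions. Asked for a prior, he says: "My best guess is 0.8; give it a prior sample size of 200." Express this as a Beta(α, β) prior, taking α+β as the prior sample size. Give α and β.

Under the effective-sample-size interpretation, Beta(α, β) has prior mean α/(α+β) and prior sample size α+β.
So α+β = 200 and α/(α+β) = 0.8, giving α = 0.8·200 = 160 and β = 200 − 160 = 40.

α = 160, β = 40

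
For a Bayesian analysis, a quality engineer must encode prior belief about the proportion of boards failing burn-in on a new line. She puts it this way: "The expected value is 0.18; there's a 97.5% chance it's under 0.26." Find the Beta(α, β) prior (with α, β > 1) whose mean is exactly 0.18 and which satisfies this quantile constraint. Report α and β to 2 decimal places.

With mean 0.18 fixed, write α = 0.18s, β = 0.82s where s = α+β.
Need P(θ < 0.26) = 0.975 under Beta(0.18s, 0.82s). Normal approximation: (q−m)/√(m(1−m)/s) ≈ z_{0.975} = 1.96, so s ≈ 0.18·0.82·(1.96)²/(0.26−0.18)² = 88.6.
At s = 88.6: P(θ<0.26) ≈ 0.967. Adjusting to match 0.975 gives s ≈ 101.52.
So α = 0.18·101.52 ≈ 18.27, β = 0.82·101.52 ≈ 83.24.

α ≈ 18.27, β ≈ 83.24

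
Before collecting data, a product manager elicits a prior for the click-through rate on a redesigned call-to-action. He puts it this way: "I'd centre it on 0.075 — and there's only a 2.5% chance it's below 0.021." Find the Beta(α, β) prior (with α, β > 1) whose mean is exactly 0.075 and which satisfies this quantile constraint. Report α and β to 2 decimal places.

With mean 0.075 fixed, write α = 0.075s, β = 0.925s where s = α+β.
Need P(θ < 0.021) = 0.025 under Beta(0.075s, 0.925s). Normal approximation: (q−m)/√(m(1−m)/s) ≈ z_{0.025} = -1.96, so s ≈ 0.075·0.925·(-1.96)²/(0.021−0.075)² = 91.4.
At s = 91.4: P(θ<0.021) ≈ 0.004. Adjusting to match 0.025 gives s ≈ 52.68.
So α = 0.075·52.68 ≈ 3.95, β = 0.925·52.68 ≈ 48.73.

α ≈ 3.95, β ≈ 48.73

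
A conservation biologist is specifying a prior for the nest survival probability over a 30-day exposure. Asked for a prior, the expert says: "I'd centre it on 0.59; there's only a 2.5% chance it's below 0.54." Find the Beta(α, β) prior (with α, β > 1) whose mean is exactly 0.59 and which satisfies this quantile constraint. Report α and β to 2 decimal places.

With mean 0.59 fixed, write α = 0.59s, β = 0.41s where s = α+β.
Need P(θ < 0.54) = 0.025 under Beta(0.59s, 0.41s). Normal approximation: (q−m)/√(m(1−m)/s) ≈ z_{0.025} = -1.96, so s ≈ 0.59·0.41·(-1.96)²/(0.54−0.59)² = 371.7.
At s = 371.7: P(θ<0.54) ≈ 0.026. Adjusting to match 0.025 gives s ≈ 377.07.
So α = 0.59·377.07 ≈ 222.47, β = 0.41·377.07 ≈ 154.60.

α ≈ 222.47, β ≈ 154.60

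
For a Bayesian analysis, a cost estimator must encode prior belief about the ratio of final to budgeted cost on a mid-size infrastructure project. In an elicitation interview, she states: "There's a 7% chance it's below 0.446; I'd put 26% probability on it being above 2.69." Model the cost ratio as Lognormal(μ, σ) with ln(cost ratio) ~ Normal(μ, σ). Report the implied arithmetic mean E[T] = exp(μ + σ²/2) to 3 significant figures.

If T ~ Lognormal(μ,σ) then ln T ~ Normal(μ,σ), so the p-quantile of ln T is μ + z_p·σ.
ln(0.446) = -0.8074 and ln(2.69) = 0.9895; z_{0.07} = -1.476, z_{0.74} = 0.6433.
σ = (0.9895 − -0.8074)/(0.6433 − (-1.476)) = 0.848.
μ = -0.8074 − (-1.476)·0.848 = 0.444.
E[T] = exp(μ + σ²/2) = exp(0.444 + 0.3595) = 2.23.

E[T] ≈ 2.23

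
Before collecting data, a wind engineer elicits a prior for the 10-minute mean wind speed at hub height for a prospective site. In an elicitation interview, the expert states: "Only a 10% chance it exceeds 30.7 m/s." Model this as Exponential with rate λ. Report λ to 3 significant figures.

P(T > 30.7) = e^(−λ·30.7) = 0.1, so λ = −ln(0.1)/30.7 = 0.075.

λ ≈ 0.075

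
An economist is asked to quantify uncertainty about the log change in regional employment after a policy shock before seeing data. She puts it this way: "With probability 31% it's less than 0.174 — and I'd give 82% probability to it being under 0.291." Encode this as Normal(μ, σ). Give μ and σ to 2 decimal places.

For Normal(μ,σ), the p-quantile is μ + z_p·σ. Here z_{0.31} = -0.4959, z_{0.82} = 0.9154.
So 0.174 = μ − 0.4959σ and 0.291 = μ + 0.9154σ.
Subtracting: σ = (0.291 − 0.174)/(0.9154 − (-0.4959)) = 0.08.
Then μ = 0.174 − (-0.4959)·0.08 = 0.22.

μ = 0.22, σ = 0.08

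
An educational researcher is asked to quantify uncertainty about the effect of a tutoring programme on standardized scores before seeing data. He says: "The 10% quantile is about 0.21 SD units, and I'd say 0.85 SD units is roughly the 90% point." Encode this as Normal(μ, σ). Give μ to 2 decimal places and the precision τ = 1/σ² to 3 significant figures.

μ = 0.53, τ = 16

The p-quantile of Normal(μ,σ) is μ + z_p·σ, with z_{0.1} = -1.282 and z_{0.9} = 1.282.
Eliminate σ: μ = (z₂·x₁ − z₁·x₂)/(z₂ − z₁) = (1.282·0.21 − (-1.282)·0.85)/2.563 = 0.53.
Then σ = (x₂ − x₁)/(z₂ − z₁) = (0.85 − 0.21)/2.563 = 0.25.
Precision τ = 1/σ² = 1/0.2497² = 16.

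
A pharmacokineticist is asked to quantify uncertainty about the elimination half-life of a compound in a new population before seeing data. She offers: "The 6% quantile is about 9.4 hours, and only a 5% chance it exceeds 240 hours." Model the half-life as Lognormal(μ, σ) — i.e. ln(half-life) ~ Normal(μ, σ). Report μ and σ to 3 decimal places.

μ ≈ 3.815, σ ≈ 1.013

If T ~ Lognormal(μ,σ) then ln T ~ Normal(μ,σ), so the p-quantile of ln T is μ + z_p·σ.
ln(9.4) = 2.241 and ln(240) = 5.481; z_{0.06} = -1.555, z_{0.95} = 1.645.
σ = (5.481 − 2.241)/(1.645 − (-1.555)) = 1.013.
μ = 2.241 − (-1.555)·1.013 = 3.815.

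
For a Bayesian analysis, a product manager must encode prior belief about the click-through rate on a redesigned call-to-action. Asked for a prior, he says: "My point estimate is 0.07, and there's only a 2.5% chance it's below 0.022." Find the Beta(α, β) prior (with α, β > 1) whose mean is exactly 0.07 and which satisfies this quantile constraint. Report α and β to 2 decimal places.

α ≈ 4.58, β ≈ 60.85

With mean 0.07 fixed, write α = 0.07s, β = 0.93s where s = α+β.
Need P(θ < 0.022) = 0.025 under Beta(0.07s, 0.93s). Normal approximation: (q−m)/√(m(1−m)/s) ≈ z_{0.025} = -1.96, so s ≈ 0.07·0.93·(-1.96)²/(0.022−0.07)² = 108.5.
At s = 108.5: P(θ<0.022) ≈ 0.005. Adjusting to match 0.025 gives s ≈ 65.43.
So α = 0.07·65.43 ≈ 4.58, β = 0.93·65.43 ≈ 60.85.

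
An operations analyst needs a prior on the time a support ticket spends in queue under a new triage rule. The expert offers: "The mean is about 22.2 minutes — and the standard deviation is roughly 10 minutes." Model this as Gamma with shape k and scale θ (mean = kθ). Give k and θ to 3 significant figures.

k ≈ 4.93, θ ≈ 4.5

For Gamma(k, scale θ): mean = kθ, variance = kθ², so CV = 1/√k.
CV = SD/mean = 10/22.2 = 0.4505, hence k = 1/CV² = 4.93.
Then θ = mean/k = 22.2/4.93 = 4.5.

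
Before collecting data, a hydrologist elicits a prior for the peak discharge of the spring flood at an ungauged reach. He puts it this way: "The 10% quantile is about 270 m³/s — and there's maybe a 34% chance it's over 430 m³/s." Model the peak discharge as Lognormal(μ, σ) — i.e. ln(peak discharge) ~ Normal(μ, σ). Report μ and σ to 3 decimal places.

If T ~ Lognormal(μ,σ) then ln T ~ Normal(μ,σ), so the p-quantile of ln T is μ + z_p·σ.
ln(270) = 5.598 and ln(430) = 6.064; z_{0.1} = -1.282, z_{0.66} = 0.4125.
σ = (6.064 − 5.598)/(0.4125 − (-1.282)) = 0.275.
μ = 5.598 − (-1.282)·0.275 = 5.950.

μ ≈ 5.950, σ ≈ 0.275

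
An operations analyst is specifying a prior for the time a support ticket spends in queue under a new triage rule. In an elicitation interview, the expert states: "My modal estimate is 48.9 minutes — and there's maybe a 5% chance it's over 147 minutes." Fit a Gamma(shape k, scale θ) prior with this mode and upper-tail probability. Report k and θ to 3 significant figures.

Gamma(k,θ) with k>1 has mode (k−1)θ, so θ = 48.9/(k−1).
Need P(X < 147) = 0.95 with θ tied to k this way. Start at k = 2, θ = 48.9: P(X<147) ≈ 0.802.
Too low — raise k to concentrate. Iterating converges to k ≈ 3.19.
Then θ = 48.9/(3.19−1) ≈ 22.4.

k ≈ 3.19, θ ≈ 22.4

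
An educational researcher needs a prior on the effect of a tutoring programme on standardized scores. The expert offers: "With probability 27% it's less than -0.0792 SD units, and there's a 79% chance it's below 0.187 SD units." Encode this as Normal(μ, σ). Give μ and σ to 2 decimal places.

μ = 0.04, σ = 0.19

The p-quantile of Normal(μ,σ) is μ + z_p·σ, with z_{0.27} = -0.6128 and z_{0.79} = 0.8064.
Eliminate σ: μ = (z₂·x₁ − z₁·x₂)/(z₂ − z₁) = (0.8064·-0.0792 − (-0.6128)·0.187)/1.419 = 0.04.
Then σ = (x₂ − x₁)/(z₂ − z₁) = (0.187 − -0.0792)/1.419 = 0.19.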